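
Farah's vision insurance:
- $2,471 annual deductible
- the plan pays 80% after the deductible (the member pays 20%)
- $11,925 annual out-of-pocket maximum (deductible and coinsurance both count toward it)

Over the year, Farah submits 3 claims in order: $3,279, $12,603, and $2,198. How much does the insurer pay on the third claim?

$1,758.40

Claim 1 — $3,279: $2,471 to deductible, leaving $808; 20% of $808 = $161.60. Member owes $2,632.60 (running OOP $2,632.60). Insurer: $3,279 − $2,632.60 = $646.40.
Claim 2 — $12,603: deductible already satisfied, so member's share is 20% × $12,603 = $2,520.60. Member pays $2,520.60; OOP now $5,153.20. Insurer: $12,603 − $2,520.60 = $10,082.40.
Claim 3 — $2,198: deductible met; 20% of $2,198 = $439.60. Member pays $439.60; OOP now $5,592.80. Plan pays $2,198 − $439.60 = $1,758.40.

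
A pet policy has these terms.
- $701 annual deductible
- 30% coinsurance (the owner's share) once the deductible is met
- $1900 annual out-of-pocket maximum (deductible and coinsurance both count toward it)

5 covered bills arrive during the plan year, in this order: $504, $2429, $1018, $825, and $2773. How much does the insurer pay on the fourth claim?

#1 ($504): fully absorbed by the deductible. Owner owes $504 (running OOP $504). Insurer: $504 − $504 = $0.
#2 ($2429): $197 finishes the deductible; $2232 goes to coinsurance; owner's 30% is $669.60. Owner owes $866.60 (running OOP $1370.60). Plan pays $2429 − $866.60 = $1562.40.
#3 ($1018): 30% coinsurance on $1018 = $305.40. Owner pays $305.40; OOP now $1676. Plan pays $1018 − $305.40 = $712.60.
#4 ($825): 30% coinsurance on $825 = $247.50. That would push OOP to $1923.50, over the $1900 cap, so owner pays $1900 − $1676 = $224. Plan pays $825 − $224 = $601.

$601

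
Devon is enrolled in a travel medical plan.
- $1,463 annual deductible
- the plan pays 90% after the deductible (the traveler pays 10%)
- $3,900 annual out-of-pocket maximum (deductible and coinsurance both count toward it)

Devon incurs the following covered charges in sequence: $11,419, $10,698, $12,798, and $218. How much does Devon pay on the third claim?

$371.60

Bill 1, $11,419: $1,463 to deductible, leaving $9,956; 10% of $9,956 = $995.60. Traveler pays $2,458.60; OOP now $2,458.60.
Bill 2, $10,698: 10% coinsurance on $10,698 = $1,069.80. Traveler pays $1,069.80; OOP now $3,528.40.
Bill 3, $12,798: deductible already satisfied, so traveler's share is 10% × $12,798 = $1,279.80. That would push OOP to $4,808.20, over the $3,900 cap, so traveler pays $3,900 − $3,528.40 = $371.60.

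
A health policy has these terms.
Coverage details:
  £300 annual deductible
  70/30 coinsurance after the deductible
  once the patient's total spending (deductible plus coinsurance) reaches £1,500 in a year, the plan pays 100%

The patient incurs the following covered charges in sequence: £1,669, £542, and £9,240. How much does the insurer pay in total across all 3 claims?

Bill 1, £1,669: deductible takes £300, £1,369 remains; 30% of £1,369 = £410.70. Cost to patient: £710.70. OOP to date £710.70. Plan pays £1,669 − £710.70 = £958.30.
Bill 2, £542: deductible already satisfied, so patient's share is 30% × £542 = £162.60. Patient pays £162.60; OOP now £873.30. Plan pays £542 − £162.60 = £379.40.
Bill 3, £9,240: deductible already satisfied, so patient's share is 30% × £9,240 = £2,772. Adding that to £873.30 gives £3,645.30, past the £1,500 cap; patient pays only £1,500 − £873.30 = £626.70. Insurer: £9,240 − £626.70 = £8,613.30.
Insurer total: £958.30 + £379.40 + £8,613.30 = £9,951.

£9,951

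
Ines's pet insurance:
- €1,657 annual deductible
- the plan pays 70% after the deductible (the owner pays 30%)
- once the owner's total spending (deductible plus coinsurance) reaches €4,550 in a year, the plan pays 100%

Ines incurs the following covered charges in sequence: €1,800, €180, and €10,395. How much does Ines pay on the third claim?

#1 (€1,800): deductible takes €1,657, €143 remains; coinsurance €143 × 30% = €42.90. Owner owes €1,699.90 (running OOP €1,699.90).
#2 (€180): deductible met; 30% of €180 = €54. Owner pays €54; OOP now €1,753.90.
#3 (€10,395): deductible already satisfied, so owner's share is 30% × €10,395 = €3,118.50. OOP would hit €4,872.40 > €4,550, so the cap limits the owner to €4,550 − €1,753.90 = €2,796.10.

€2,796.10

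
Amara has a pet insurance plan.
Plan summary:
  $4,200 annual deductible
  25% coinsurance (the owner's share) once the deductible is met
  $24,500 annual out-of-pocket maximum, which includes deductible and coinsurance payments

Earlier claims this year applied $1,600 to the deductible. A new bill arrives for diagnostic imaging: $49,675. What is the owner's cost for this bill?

Deductible still to meet: $4,200 − $1,600 = $2,600.
The remaining $47,075 (= $49,675 − $2,600) moves to coinsurance.
Owner's 25% share of $47,075 is $11,768.75.
So the owner owes $2,600 + $11,768.75 = $14,368.75 before any cap.
Cumulative spending $1,600 + $14,368.75 = $15,968.75 stays under the $24,500 maximum.

$14,368.75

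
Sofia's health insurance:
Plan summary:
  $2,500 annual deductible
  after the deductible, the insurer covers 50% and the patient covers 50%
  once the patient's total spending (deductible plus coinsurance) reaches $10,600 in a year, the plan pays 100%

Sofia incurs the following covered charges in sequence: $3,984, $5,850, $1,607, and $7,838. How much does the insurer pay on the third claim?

$803.50

Claim 1 — $3,984: $2,500 to deductible, leaving $1,484; 50% of $1,484 = $742. Cost to patient: $3,242. OOP to date $3,242. Insurer: $3,984 − $3,242 = $742.
Claim 2 — $5,850: 50% coinsurance on $5,850 = $2,925. Patient pays $2,925; OOP now $6,167. Insurer: $5,850 − $2,925 = $2,925.
Claim 3 — $1,607: deductible met; 50% of $1,607 = $803.50. Patient pays $803.50; OOP now $6,970.50. Plan pays $1,607 − $803.50 = $803.50.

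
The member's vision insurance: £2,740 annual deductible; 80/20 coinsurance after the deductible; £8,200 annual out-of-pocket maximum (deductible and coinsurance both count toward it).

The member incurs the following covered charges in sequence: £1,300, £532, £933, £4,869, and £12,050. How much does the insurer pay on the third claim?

£20

#1 (£1,300): all of it applies to the deductible. Member pays £1,300; OOP now £1,300. Insurer: £1,300 − £1,300 = £0.
#2 (£532): entire amount goes to the deductible. Member pays £532; OOP now £1,832. Plan pays £532 − £532 = £0.
#3 (£933): deductible takes £908, £25 remains; member's 20% is £5. Cost to member: £913. OOP to date £2,745. Insurer: £933 − £913 = £20.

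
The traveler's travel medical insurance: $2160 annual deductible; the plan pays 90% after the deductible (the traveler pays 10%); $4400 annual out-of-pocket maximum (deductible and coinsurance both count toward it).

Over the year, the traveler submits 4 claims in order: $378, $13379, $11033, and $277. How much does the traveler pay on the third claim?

$1080.30

Bill 1, $378: entire amount goes to the deductible. Cost to traveler: $378. OOP to date $378.
Bill 2, $13379: $1782 to deductible, leaving $11597; coinsurance $11597 × 10% = $1159.70. Traveler pays $2941.70; OOP now $3319.70.
Bill 3, $11033: 10% coinsurance on $11033 = $1103.30. Adding that to $3319.70 gives $4423, past the $4400 cap; traveler pays only $4400 − $3319.70 = $1080.30.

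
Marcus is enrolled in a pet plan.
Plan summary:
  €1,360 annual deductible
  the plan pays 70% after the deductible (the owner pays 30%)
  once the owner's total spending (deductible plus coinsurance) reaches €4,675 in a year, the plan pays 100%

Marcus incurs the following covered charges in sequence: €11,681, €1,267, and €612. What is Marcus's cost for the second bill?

€218.70

Claim 1 (€11,681): €1,360 finishes the deductible; €10,321 goes to coinsurance; owner's 30% is €3,096.30. Owner owes €4,456.30 (running OOP €4,456.30).
Claim 2 (€1,267): deductible met; 30% of €1,267 = €380.10. OOP would hit €4,836.40 > €4,675, so the cap limits the owner to €4,675 − €4,456.30 = €218.70.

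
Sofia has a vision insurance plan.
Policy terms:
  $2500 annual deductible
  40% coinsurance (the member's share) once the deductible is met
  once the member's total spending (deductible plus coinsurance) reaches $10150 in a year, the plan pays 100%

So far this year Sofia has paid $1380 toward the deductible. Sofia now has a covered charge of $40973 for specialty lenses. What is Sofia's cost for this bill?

$8770

$1380 of the $2500 deductible is already met, leaving $1120.
That leaves $40973 − $1120 = $39853 for coinsurance.
Coinsurance: $39853 × 40% = $15941.20.
Member responsibility before any cap: $1120 + $15941.20 = $17061.20.
Adding $17061.20 to the $1380 already spent would give $18441.20, which exceeds the $10150 cap; the member pays just $10150 − $1380 = $8770.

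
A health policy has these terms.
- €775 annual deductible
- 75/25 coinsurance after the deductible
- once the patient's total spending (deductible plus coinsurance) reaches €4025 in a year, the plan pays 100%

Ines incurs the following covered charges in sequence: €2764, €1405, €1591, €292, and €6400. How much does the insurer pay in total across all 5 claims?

€8757.75

Bill 1, €2764: €775 to deductible, leaving €1989; coinsurance €1989 × 25% = €497.25. Cost to patient: €1272.25. OOP to date €1272.25. Insurer: €2764 − €1272.25 = €1491.75.
Bill 2, €1405: deductible already satisfied, so patient's share is 25% × €1405 = €351.25. Patient owes €351.25 (running OOP €1623.50). Insurer: €1405 − €351.25 = €1053.75.
Bill 3, €1591: deductible already satisfied, so patient's share is 25% × €1591 = €397.75. Patient owes €397.75 (running OOP €2021.25). Plan pays €1591 − €397.75 = €1193.25.
Bill 4, €292: deductible met; 25% of €292 = €73. Cost to patient: €73. OOP to date €2094.25. Plan pays €292 − €73 = €219.
Bill 5, €6400: deductible met; 25% of €6400 = €1600. Cost to patient: €1600. OOP to date €3694.25. Insurer: €6400 − €1600 = €4800.
Insurer total: €1491.75 + €1053.75 + €1193.25 + €219 + €4800 = €8757.75.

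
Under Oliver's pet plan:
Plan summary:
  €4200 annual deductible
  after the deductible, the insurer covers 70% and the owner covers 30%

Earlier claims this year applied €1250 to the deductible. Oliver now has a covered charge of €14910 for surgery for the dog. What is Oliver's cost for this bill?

€6538

€1250 of the €4200 deductible is already met, leaving €2950.
That leaves €14910 − €2950 = €11960 for coinsurance.
Owner's 30% share of €11960 is €3588.
That puts the owner's cost at €2950 + €3588 = €6538.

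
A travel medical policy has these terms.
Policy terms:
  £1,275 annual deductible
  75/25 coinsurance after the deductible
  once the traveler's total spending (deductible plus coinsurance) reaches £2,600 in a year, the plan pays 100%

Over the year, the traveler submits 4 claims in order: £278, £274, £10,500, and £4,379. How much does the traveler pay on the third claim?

Claim 1 — £278: fully absorbed by the deductible. Cost to traveler: £278. OOP to date £278.
Claim 2 — £274: all of it applies to the deductible. Traveler pays £274; OOP now £552.
Claim 3 — £10,500: £723 to deductible, leaving £9,777; coinsurance £9,777 × 25% = £2,444.25. Deductible plus coinsurance: £723 + £2,444.25 = £3,167.25. That would push OOP to £3,719.25, over the £2,600 cap, so traveler pays £2,600 − £552 = £2,048.

£2,048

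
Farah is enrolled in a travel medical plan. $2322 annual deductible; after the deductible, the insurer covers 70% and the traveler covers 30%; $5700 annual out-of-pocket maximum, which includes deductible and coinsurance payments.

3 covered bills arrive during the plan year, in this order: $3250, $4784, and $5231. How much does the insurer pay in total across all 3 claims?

$7660.10

Bill 1, $3250: $2322 finishes the deductible; $928 goes to coinsurance; coinsurance $928 × 30% = $278.40. Traveler owes $2600.40 (running OOP $2600.40). Insurer: $3250 − $2600.40 = $649.60.
Bill 2, $4784: deductible already satisfied, so traveler's share is 30% × $4784 = $1435.20. Cost to traveler: $1435.20. OOP to date $4035.60. Insurer: $4784 − $1435.20 = $3348.80.
Bill 3, $5231: 30% coinsurance on $5231 = $1569.30. Cost to traveler: $1569.30. OOP to date $5604.90. Plan pays $5231 − $1569.30 = $3661.70.
Insurer total = bills − traveler's total = $13265 − $5604.90 = $7660.10.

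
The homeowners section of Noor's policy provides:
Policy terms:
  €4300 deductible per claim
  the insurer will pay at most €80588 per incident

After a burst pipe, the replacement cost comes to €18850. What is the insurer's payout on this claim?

Less the €4300 deductible: €18850 − €4300 = €14550.
€14550 ≤ €80588, so the limit doesn't bind; insurer pays €14550.

€14550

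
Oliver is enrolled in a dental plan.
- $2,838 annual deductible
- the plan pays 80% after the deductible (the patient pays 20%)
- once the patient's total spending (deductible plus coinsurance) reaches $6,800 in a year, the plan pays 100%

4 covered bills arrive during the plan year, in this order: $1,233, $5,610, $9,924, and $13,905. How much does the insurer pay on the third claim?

$7,939.20

Claim 1 ($1,233): all of it applies to the deductible. Cost to patient: $1,233. OOP to date $1,233. Insurer: $1,233 − $1,233 = $0.
Claim 2 ($5,610): $1,605 finishes the deductible; $4,005 goes to coinsurance; patient's 20% is $801. Patient owes $2,406 (running OOP $3,639). Plan pays $5,610 − $2,406 = $3,204.
Claim 3 ($9,924): 20% coinsurance on $9,924 = $1,984.80. Patient pays $1,984.80; OOP now $5,623.80. Plan pays $9,924 − $1,984.80 = $7,939.20.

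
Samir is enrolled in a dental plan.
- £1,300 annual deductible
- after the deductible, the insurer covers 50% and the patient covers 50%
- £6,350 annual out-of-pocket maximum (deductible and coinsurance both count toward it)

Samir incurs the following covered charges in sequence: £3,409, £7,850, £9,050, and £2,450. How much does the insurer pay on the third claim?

#1 (£3,409): deductible takes £1,300, £2,109 remains; patient's 50% is £1,054.50. Patient owes £2,354.50 (running OOP £2,354.50). Insurer: £3,409 − £2,354.50 = £1,054.50.
#2 (£7,850): deductible already satisfied, so patient's share is 50% × £7,850 = £3,925. Patient pays £3,925; OOP now £6,279.50. Plan pays £7,850 − £3,925 = £3,925.
#3 (£9,050): deductible met; 50% of £9,050 = £4,525. That would push OOP to £10,804.50, over the £6,350 cap, so patient pays £6,350 − £6,279.50 = £70.50. Plan pays £9,050 − £70.50 = £8,979.50.

£8,979.50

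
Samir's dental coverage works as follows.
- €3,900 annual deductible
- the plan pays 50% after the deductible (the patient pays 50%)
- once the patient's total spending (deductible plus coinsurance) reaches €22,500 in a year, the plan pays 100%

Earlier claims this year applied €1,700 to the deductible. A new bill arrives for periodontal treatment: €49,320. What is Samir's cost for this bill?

€20,800

€1,700 of the €3,900 deductible is already met, leaving €2,200.
The remaining €47,120 (= €49,320 − €2,200) moves to coinsurance.
Patient's 50% share of €47,120 is €23,560.
So the patient owes €2,200 + €23,560 = €25,760 before any cap.
Year-to-date out-of-pocket would reach €1,700 + €25,760 = €27,460, above the €22,500 maximum, so the patient pays only €22,500 − €1,700 = €20,800.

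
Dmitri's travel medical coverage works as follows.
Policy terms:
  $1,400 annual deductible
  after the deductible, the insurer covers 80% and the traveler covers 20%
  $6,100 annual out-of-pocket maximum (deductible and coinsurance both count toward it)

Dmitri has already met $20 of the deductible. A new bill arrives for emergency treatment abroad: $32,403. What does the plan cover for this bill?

$26,323

Remaining deductible: $1,400 − $20 = $1,380.
That leaves $32,403 − $1,380 = $31,023 for coinsurance.
Traveler's 20% share of $31,023 is $6,204.60.
So the traveler owes $1,380 + $6,204.60 = $7,584.60 before any cap.
That would bring total out-of-pocket to $7,604.60, past the $6,100 cap. The traveler is capped at $6,100 − $20 = $6,080 on this claim.
The plan picks up $32,403 − $6,080 = $26,323.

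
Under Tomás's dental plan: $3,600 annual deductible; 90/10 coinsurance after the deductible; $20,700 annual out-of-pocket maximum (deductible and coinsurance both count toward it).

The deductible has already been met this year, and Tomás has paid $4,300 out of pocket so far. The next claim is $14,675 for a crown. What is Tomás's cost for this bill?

$1,467.50

With the deductible met, the entire $14,675 is subject to coinsurance.
10% of $14,675 = $1,467.50 falls to the patient.
Cumulative spending $4,300 + $1,467.50 = $5,767.50 stays under the $20,700 maximum.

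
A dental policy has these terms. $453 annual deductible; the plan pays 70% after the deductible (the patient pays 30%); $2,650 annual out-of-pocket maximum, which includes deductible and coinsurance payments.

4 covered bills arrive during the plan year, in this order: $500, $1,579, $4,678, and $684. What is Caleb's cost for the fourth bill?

$205.20

#1 ($500): $453 finishes the deductible; $47 goes to coinsurance; coinsurance $47 × 30% = $14.10. Patient pays $467.10; OOP now $467.10.
#2 ($1,579): deductible met; 30% of $1,579 = $473.70. Patient owes $473.70 (running OOP $940.80).
#3 ($4,678): 30% coinsurance on $4,678 = $1,403.40. Cost to patient: $1,403.40. OOP to date $2,344.20.
#4 ($684): deductible already satisfied, so patient's share is 30% × $684 = $205.20. Cost to patient: $205.20. OOP to date $2,549.40.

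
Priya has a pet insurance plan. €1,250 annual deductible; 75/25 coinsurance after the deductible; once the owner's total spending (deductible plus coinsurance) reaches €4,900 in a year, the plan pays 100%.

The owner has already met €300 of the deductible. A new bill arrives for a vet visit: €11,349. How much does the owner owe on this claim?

Remaining deductible: €1,250 − €300 = €950.
The remaining €10,399 (= €11,349 − €950) moves to coinsurance.
25% of €10,399 = €2,599.75 falls to the owner.
So the owner owes €950 + €2,599.75 = €3,549.75 before any cap.
Year-to-date out-of-pocket becomes €300 + €3,549.75 = €3,849.75, still under the €4,900 maximum, so no cap applies.

€3,549.75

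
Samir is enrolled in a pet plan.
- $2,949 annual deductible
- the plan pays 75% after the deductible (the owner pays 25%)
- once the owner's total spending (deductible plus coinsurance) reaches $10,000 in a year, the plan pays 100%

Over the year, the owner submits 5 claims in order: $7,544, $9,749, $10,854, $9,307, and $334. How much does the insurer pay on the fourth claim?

$8,555.50

Claim 1 ($7,544): $2,949 to deductible, leaving $4,595; coinsurance $4,595 × 25% = $1,148.75. Cost to owner: $4,097.75. OOP to date $4,097.75. Insurer: $7,544 − $4,097.75 = $3,446.25.
Claim 2 ($9,749): 25% coinsurance on $9,749 = $2,437.25. Owner pays $2,437.25; OOP now $6,535. Insurer: $9,749 − $2,437.25 = $7,311.75.
Claim 3 ($10,854): deductible already satisfied, so owner's share is 25% × $10,854 = $2,713.50. Owner owes $2,713.50 (running OOP $9,248.50). Insurer: $10,854 − $2,713.50 = $8,140.50.
Claim 4 ($9,307): 25% coinsurance on $9,307 = $2,326.75. Adding that to $9,248.50 gives $11,575.25, past the $10,000 cap; owner pays only $10,000 − $9,248.50 = $751.50. Plan pays $9,307 − $751.50 = $8,555.50.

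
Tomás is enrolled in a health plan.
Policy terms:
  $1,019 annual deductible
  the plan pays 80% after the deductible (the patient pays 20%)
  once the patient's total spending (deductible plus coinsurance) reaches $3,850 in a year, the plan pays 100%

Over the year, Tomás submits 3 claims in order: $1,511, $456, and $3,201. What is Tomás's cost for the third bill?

$640.20

Claim 1 — $1,511: $1,019 to deductible, leaving $492; coinsurance $492 × 20% = $98.40. Cost to patient: $1,117.40. OOP to date $1,117.40.
Claim 2 — $456: 20% coinsurance on $456 = $91.20. Cost to patient: $91.20. OOP to date $1,208.60.
Claim 3 — $3,201: deductible already satisfied, so patient's share is 20% × $3,201 = $640.20. Cost to patient: $640.20. OOP to date $1,848.80.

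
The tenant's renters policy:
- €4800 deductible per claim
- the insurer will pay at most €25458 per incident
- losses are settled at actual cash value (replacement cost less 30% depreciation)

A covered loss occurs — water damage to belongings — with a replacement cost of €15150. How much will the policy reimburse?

At 30% depreciation, ACV = €15150 − €4545 = €10605.
Subtract the deductible: €10605 − €4800 = €5805.
€5805 ≤ €25458, so the limit doesn't bind; insurer pays €5805.

€5805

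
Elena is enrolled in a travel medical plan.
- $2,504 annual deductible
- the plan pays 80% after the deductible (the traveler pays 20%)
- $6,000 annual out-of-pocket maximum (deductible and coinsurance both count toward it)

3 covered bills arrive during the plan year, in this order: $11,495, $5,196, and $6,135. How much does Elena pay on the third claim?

$658.60

Claim 1 ($11,495): deductible takes $2,504, $8,991 remains; traveler's 20% is $1,798.20. Traveler owes $4,302.20 (running OOP $4,302.20).
Claim 2 ($5,196): deductible met; 20% of $5,196 = $1,039.20. Cost to traveler: $1,039.20. OOP to date $5,341.40.
Claim 3 ($6,135): 20% coinsurance on $6,135 = $1,227. That would push OOP to $6,568.40, over the $6,000 cap, so traveler pays $6,000 − $5,341.40 = $658.60.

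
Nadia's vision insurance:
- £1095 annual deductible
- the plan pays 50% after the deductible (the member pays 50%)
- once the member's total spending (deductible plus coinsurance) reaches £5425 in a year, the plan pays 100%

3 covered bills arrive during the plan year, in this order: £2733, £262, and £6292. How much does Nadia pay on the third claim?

#1 (£2733): £1095 finishes the deductible; £1638 goes to coinsurance; member's 50% is £819. Member owes £1914 (running OOP £1914).
#2 (£262): deductible already satisfied, so member's share is 50% × £262 = £131. Member pays £131; OOP now £2045.
#3 (£6292): deductible already satisfied, so member's share is 50% × £6292 = £3146. Member pays £3146; OOP now £5191.

£3146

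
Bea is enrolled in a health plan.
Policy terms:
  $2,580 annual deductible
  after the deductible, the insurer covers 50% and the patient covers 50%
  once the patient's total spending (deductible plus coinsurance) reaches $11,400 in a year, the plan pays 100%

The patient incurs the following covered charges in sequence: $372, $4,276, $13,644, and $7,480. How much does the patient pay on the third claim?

$6,822

Claim 1 ($372): entire amount goes to the deductible. Cost to patient: $372. OOP to date $372.
Claim 2 ($4,276): $2,208 finishes the deductible; $2,068 goes to coinsurance; 50% of $2,068 = $1,034. Patient pays $3,242; OOP now $3,614.
Claim 3 ($13,644): deductible already satisfied, so patient's share is 50% × $13,644 = $6,822. Patient owes $6,822 (running OOP $10,436).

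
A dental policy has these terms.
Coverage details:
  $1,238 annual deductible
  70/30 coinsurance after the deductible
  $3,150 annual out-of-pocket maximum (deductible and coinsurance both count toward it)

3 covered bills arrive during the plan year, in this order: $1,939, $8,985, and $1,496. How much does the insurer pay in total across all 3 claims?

Claim 1 ($1,939): $1,238 to deductible, leaving $701; coinsurance $701 × 30% = $210.30. Patient pays $1,448.30; OOP now $1,448.30. Plan pays $1,939 − $1,448.30 = $490.70.
Claim 2 ($8,985): 30% coinsurance on $8,985 = $2,695.50. That would push OOP to $4,143.80, over the $3,150 cap, so patient pays $3,150 − $1,448.30 = $1,701.70. Insurer: $8,985 − $1,701.70 = $7,283.30.
Claim 3 ($1,496): deductible already satisfied, so patient's share is 30% × $1,496 = $448.80. Adding that to $3,150 gives $3,598.80, past the $3,150 cap; patient pays only $3,150 − $3,150 = $0. Insurer: $1,496 − $0 = $1,496.
Insurer total: $490.70 + $7,283.30 + $1,496 = $9,270.

$9,270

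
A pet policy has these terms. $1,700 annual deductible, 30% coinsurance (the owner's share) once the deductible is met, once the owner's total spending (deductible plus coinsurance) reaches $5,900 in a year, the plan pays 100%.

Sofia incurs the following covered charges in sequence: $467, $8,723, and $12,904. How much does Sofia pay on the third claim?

#1 ($467): entire amount goes to the deductible. Owner owes $467 (running OOP $467).
#2 ($8,723): $1,233 finishes the deductible; $7,490 goes to coinsurance; 30% of $7,490 = $2,247. Owner pays $3,480; OOP now $3,947.
#3 ($12,904): 30% coinsurance on $12,904 = $3,871.20. OOP would hit $7,818.20 > $5,900, so the cap limits the owner to $5,900 − $3,947 = $1,953.

$1,953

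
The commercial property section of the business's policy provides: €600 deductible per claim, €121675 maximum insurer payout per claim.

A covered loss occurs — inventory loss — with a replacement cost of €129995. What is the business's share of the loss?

After the deductible, €129995 − €600 = €129395 remains.
The €121675 per-incident cap binds; insurer pays €121675.
Out of pocket: €129995 − €121675 = €8320.

€8320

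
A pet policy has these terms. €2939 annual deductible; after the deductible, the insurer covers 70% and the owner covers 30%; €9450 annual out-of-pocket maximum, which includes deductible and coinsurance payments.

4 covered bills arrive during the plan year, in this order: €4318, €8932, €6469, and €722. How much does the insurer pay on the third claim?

Claim 1 — €4318: deductible takes €2939, €1379 remains; owner's 30% is €413.70. Owner owes €3352.70 (running OOP €3352.70). Plan pays €4318 − €3352.70 = €965.30.
Claim 2 — €8932: deductible already satisfied, so owner's share is 30% × €8932 = €2679.60. Owner pays €2679.60; OOP now €6032.30. Plan pays €8932 − €2679.60 = €6252.40.
Claim 3 — €6469: 30% coinsurance on €6469 = €1940.70. Owner pays €1940.70; OOP now €7973. Plan pays €6469 − €1940.70 = €4528.30.

€4528.30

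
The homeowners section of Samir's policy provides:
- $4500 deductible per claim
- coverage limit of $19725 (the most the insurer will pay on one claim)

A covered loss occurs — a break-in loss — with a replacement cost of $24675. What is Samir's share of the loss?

Subtract the deductible: $24675 − $4500 = $20175.
The $19725 per-incident cap binds; insurer pays $19725.
Out of pocket: $24675 − $19725 = $4950.

$4950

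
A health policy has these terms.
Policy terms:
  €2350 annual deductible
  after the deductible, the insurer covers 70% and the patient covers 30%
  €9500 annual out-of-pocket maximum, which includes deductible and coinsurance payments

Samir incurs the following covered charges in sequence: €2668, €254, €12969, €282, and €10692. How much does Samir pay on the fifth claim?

Claim 1 — €2668: deductible takes €2350, €318 remains; 30% of €318 = €95.40. Patient owes €2445.40 (running OOP €2445.40).
Claim 2 — €254: deductible met; 30% of €254 = €76.20. Patient owes €76.20 (running OOP €2521.60).
Claim 3 — €12969: 30% coinsurance on €12969 = €3890.70. Cost to patient: €3890.70. OOP to date €6412.30.
Claim 4 — €282: deductible already satisfied, so patient's share is 30% × €282 = €84.60. Cost to patient: €84.60. OOP to date €6496.90.
Claim 5 — €10692: deductible already satisfied, so patient's share is 30% × €10692 = €3207.60. Adding that to €6496.90 gives €9704.50, past the €9500 cap; patient pays only €9500 − €6496.90 = €3003.10.

€3003.10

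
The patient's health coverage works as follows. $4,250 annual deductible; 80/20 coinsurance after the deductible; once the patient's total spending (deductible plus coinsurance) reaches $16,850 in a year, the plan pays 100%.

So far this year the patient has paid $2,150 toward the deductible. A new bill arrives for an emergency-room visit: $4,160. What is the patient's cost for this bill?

$2,512

Deductible still to meet: $4,250 − $2,150 = $2,100.
After the $2,100 deductible portion, $4,160 − $2,100 = $2,060 is subject to coinsurance.
Coinsurance: $2,060 × 20% = $412.
That puts the patient's cost at $2,100 + $412 = $2,512 before any cap.
Year-to-date out-of-pocket becomes $2,150 + $2,512 = $4,662, still under the $16,850 maximum, so no cap applies.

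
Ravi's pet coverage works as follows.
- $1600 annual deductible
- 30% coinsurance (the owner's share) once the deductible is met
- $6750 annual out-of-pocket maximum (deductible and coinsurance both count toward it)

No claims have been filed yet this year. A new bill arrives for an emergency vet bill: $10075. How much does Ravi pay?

$4142.50

Nothing has been paid toward the $1600 deductible, so the first $1600 of this charge is applied there.
After the $1600 deductible portion, $10075 − $1600 = $8475 is subject to coinsurance.
Coinsurance: $8475 × 30% = $2542.50.
Owner responsibility before any cap: $1600 + $2542.50 = $4142.50.
Year-to-date out-of-pocket becomes $0 + $4142.50 = $4142.50, still under the $6750 maximum, so no cap applies.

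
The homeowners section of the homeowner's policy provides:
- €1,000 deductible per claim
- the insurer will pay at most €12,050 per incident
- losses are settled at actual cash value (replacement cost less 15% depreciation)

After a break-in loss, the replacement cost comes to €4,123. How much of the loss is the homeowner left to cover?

€1,618.45

Actual cash value after 15% depreciation: €4,123 × 85% = €3,504.55.
Less the €1,000 deductible: €3,504.55 − €1,000 = €2,504.55.
€2,504.55 ≤ €12,050, so the limit doesn't bind; insurer pays €2,504.55.
Out of pocket: €4,123 − €2,504.55 = €1,618.45.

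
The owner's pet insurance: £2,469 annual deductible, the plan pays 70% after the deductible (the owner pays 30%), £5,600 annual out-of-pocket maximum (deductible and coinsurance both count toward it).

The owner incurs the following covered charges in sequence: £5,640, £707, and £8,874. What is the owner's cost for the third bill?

£1,967.60

Claim 1 — £5,640: £2,469 finishes the deductible; £3,171 goes to coinsurance; 30% of £3,171 = £951.30. Owner pays £3,420.30; OOP now £3,420.30.
Claim 2 — £707: deductible met; 30% of £707 = £212.10. Owner pays £212.10; OOP now £3,632.40.
Claim 3 — £8,874: deductible met; 30% of £8,874 = £2,662.20. That would push OOP to £6,294.60, over the £5,600 cap, so owner pays £5,600 − £3,632.40 = £1,967.60.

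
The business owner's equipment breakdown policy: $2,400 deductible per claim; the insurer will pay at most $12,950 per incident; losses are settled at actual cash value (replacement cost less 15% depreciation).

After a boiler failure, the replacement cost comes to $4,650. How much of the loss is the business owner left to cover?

$3,097.50

Actual cash value after 15% depreciation: $4,650 × 85% = $3,952.50.
After the deductible, $3,952.50 − $2,400 = $1,552.50 remains.
$1,552.50 ≤ $12,950, so the limit doesn't bind; insurer pays $1,552.50.
Business owner's share is the uncovered remainder: $4,650 − $1,552.50 = $3,097.50.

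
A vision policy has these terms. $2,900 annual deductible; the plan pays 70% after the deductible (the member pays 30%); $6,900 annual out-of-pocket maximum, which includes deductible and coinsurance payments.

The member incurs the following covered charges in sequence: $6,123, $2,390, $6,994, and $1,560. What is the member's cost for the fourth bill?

$217.90

Claim 1 — $6,123: $2,900 finishes the deductible; $3,223 goes to coinsurance; 30% of $3,223 = $966.90. Member owes $3,866.90 (running OOP $3,866.90).
Claim 2 — $2,390: 30% coinsurance on $2,390 = $717. Member owes $717 (running OOP $4,583.90).
Claim 3 — $6,994: deductible already satisfied, so member's share is 30% × $6,994 = $2,098.20. Cost to member: $2,098.20. OOP to date $6,682.10.
Claim 4 — $1,560: 30% coinsurance on $1,560 = $468. OOP would hit $7,150.10 > $6,900, so the cap limits the member to $6,900 − $6,682.10 = $217.90.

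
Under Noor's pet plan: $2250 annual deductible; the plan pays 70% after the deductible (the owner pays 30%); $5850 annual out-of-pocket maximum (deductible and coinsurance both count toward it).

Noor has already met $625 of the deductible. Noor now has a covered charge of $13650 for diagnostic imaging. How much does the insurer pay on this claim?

Remaining deductible: $2250 − $625 = $1625.
That leaves $13650 − $1625 = $12025 for coinsurance.
Coinsurance: $12025 × 30% = $3607.50.
So the owner owes $1625 + $3607.50 = $5232.50 before any cap.
Year-to-date out-of-pocket would reach $625 + $5232.50 = $5857.50, above the $5850 maximum, so the owner pays only $5850 − $625 = $5225.
The insurer covers the remainder: $13650 − $5225 = $8425.

$8425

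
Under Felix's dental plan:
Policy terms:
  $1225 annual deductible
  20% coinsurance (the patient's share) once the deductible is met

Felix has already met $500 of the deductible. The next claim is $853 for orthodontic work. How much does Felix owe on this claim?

$500 of the $1225 deductible is already met, leaving $725.
After the $725 deductible portion, $853 − $725 = $128 is subject to coinsurance.
Patient's 20% share of $128 is $25.60.
That puts the patient's cost at $725 + $25.60 = $750.60.

$750.60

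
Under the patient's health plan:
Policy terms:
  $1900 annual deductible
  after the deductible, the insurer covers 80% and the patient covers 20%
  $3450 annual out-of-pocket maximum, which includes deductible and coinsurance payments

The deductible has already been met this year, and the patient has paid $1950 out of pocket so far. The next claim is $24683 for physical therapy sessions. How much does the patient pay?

With the deductible met, the entire $24683 is subject to coinsurance.
Coinsurance: $24683 × 20% = $4936.60.
Adding $4936.60 to the $1950 already spent would give $6886.60, which exceeds the $3450 cap; the patient pays just $3450 − $1950 = $1500.

$1500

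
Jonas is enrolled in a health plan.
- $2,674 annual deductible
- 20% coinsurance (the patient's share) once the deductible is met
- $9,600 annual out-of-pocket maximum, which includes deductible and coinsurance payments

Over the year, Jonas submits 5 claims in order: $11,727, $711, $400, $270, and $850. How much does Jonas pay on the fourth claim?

#1 ($11,727): $2,674 to deductible, leaving $9,053; patient's 20% is $1,810.60. Patient pays $4,484.60; OOP now $4,484.60.
#2 ($711): 20% coinsurance on $711 = $142.20. Cost to patient: $142.20. OOP to date $4,626.80.
#3 ($400): deductible met; 20% of $400 = $80. Cost to patient: $80. OOP to date $4,706.80.
#4 ($270): deductible met; 20% of $270 = $54. Cost to patient: $54. OOP to date $4,760.80.

$54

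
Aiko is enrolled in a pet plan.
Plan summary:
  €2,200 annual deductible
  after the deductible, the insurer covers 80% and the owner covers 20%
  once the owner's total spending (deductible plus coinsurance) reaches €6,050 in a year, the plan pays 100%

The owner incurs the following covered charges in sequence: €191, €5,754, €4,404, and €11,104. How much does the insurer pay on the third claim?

€3,523.20

Bill 1, €191: all of it applies to the deductible. Owner pays €191; OOP now €191. Insurer: €191 − €191 = €0.
Bill 2, €5,754: deductible takes €2,009, €3,745 remains; 20% of €3,745 = €749. Cost to owner: €2,758. OOP to date €2,949. Plan pays €5,754 − €2,758 = €2,996.
Bill 3, €4,404: 20% coinsurance on €4,404 = €880.80. Owner owes €880.80 (running OOP €3,829.80). Plan pays €4,404 − €880.80 = €3,523.20.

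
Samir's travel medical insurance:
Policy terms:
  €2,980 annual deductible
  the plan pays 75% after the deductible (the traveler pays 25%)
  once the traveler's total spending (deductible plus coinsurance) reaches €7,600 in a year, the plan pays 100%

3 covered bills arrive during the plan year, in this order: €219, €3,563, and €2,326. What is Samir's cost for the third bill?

€581.50

Bill 1, €219: all of it applies to the deductible. Traveler owes €219 (running OOP €219).
Bill 2, €3,563: €2,761 finishes the deductible; €802 goes to coinsurance; traveler's 25% is €200.50. Traveler owes €2,961.50 (running OOP €3,180.50).
Bill 3, €2,326: 25% coinsurance on €2,326 = €581.50. Traveler pays €581.50; OOP now €3,762.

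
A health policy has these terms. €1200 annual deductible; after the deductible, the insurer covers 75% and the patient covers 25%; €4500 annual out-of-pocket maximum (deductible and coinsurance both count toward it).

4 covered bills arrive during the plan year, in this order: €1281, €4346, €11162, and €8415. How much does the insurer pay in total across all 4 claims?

€20704

Claim 1 — €1281: €1200 to deductible, leaving €81; coinsurance €81 × 25% = €20.25. Patient pays €1220.25; OOP now €1220.25. Insurer: €1281 − €1220.25 = €60.75.
Claim 2 — €4346: deductible met; 25% of €4346 = €1086.50. Cost to patient: €1086.50. OOP to date €2306.75. Plan pays €4346 − €1086.50 = €3259.50.
Claim 3 — €11162: 25% coinsurance on €11162 = €2790.50. Adding that to €2306.75 gives €5097.25, past the €4500 cap; patient pays only €4500 − €2306.75 = €2193.25. Plan pays €11162 − €2193.25 = €8968.75.
Claim 4 — €8415: deductible already satisfied, so patient's share is 25% × €8415 = €2103.75. Adding that to €4500 gives €6603.75, past the €4500 cap; patient pays only €4500 − €4500 = €0. Insurer: €8415 − €0 = €8415.
Insurer total: €60.75 + €3259.50 + €8968.75 + €8415 = €20704.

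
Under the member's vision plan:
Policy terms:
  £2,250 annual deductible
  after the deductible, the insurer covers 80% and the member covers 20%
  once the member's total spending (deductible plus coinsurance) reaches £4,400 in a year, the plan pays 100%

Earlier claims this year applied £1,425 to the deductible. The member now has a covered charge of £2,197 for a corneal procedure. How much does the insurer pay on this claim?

Deductible still to meet: £2,250 − £1,425 = £825.
That leaves £2,197 − £825 = £1,372 for coinsurance.
Coinsurance: £1,372 × 20% = £274.40.
That puts the member's cost at £825 + £274.40 = £1,099.40 before any cap.
Cumulative spending £1,425 + £1,099.40 = £2,524.40 stays under the £4,400 maximum.
The plan picks up £2,197 − £1,099.40 = £1,097.60.

£1,097.60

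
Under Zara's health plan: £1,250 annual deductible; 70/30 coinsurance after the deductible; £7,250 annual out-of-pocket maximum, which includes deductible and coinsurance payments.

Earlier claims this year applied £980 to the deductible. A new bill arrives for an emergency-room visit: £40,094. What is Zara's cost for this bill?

£980 of the £1,250 deductible is already met, leaving £270.
That leaves £40,094 − £270 = £39,824 for coinsurance.
Patient's 30% share of £39,824 is £11,947.20.
Patient responsibility before any cap: £270 + £11,947.20 = £12,217.20.
That would bring total out-of-pocket to £13,197.20, past the £7,250 cap. The patient is capped at £7,250 − £980 = £6,270 on this claim.

£6,270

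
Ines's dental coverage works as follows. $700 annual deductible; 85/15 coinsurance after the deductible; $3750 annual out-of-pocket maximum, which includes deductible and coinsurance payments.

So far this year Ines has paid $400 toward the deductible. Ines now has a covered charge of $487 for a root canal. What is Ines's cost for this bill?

$328.05

Remaining deductible: $700 − $400 = $300.
After the $300 deductible portion, $487 − $300 = $187 is subject to coinsurance.
Patient's 15% share of $187 is $28.05.
That puts the patient's cost at $300 + $28.05 = $328.05 before any cap.
Year-to-date out-of-pocket becomes $400 + $328.05 = $728.05, still under the $3750 maximum, so no cap applies.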